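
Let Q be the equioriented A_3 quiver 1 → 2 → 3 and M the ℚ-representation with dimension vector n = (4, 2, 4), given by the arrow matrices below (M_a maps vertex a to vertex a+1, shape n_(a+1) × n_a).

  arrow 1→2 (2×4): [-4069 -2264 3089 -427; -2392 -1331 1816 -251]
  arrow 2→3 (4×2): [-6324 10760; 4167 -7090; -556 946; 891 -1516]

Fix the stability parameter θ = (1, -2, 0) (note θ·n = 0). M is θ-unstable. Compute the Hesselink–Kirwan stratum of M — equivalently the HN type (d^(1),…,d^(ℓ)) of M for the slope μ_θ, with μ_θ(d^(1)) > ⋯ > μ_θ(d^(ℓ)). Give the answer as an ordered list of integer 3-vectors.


Via rank(M_{q-1}∘⋯∘M_p): M ≅ I[1,1]^2, I[1,3]^2, I[3,3]^2.
μ_θ-semistable layers: μ^(1)=1; μ^(2)=0; μ^(3)=-1/2

((2, 0, 0); (0, 0, 4); (2, 2, 0))


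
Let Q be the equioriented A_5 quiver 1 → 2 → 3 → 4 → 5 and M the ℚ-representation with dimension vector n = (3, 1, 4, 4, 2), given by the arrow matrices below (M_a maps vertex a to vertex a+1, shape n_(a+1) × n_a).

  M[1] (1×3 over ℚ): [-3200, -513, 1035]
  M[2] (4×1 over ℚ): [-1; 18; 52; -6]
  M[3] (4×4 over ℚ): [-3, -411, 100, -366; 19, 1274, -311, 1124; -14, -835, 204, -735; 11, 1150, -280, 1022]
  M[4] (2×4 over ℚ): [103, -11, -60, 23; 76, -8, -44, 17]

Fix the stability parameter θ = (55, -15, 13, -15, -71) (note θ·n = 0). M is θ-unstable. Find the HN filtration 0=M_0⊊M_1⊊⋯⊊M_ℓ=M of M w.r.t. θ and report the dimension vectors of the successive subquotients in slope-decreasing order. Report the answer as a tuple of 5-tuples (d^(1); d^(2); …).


Via rank(M_{q-1}∘⋯∘M_p): M ≅ I[1,1]^2, I[1,5], I[3,4]^2, I[3,5].
μ_θ-semistable layers: μ^(1)=55; μ^(2)=-1; μ^(3)=-33/5; μ^(4)=-73/3

((2, 0, 0, 0, 0); (0, 0, 2, 2, 0); (1, 1, 1, 1, 1); (0, 0, 1, 1, 1))


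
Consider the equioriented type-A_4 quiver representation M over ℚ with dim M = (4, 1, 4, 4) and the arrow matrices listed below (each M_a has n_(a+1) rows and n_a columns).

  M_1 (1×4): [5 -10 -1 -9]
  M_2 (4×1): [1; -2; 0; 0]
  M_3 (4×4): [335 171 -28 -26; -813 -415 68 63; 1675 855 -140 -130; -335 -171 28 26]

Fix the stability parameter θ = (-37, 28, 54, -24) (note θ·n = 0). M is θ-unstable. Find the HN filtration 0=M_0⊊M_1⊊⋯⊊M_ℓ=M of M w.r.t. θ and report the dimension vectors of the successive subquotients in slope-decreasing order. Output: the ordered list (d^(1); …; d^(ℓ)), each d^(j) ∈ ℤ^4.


Via rank(M_{q-1}∘⋯∘M_p): M ≅ I[1,1]^3, I[1,4], I[3,3]^2, I[3,4], I[4,4]^2.
μ_θ-semistable layers: μ^(1)=54; μ^(2)=58/3; μ^(3)=15; μ^(4)=-24; μ^(5)=-37

((0, 0, 2, 0); (0, 1, 1, 1); (0, 0, 1, 1); (0, 0, 0, 2); (4, 0, 0, 0))


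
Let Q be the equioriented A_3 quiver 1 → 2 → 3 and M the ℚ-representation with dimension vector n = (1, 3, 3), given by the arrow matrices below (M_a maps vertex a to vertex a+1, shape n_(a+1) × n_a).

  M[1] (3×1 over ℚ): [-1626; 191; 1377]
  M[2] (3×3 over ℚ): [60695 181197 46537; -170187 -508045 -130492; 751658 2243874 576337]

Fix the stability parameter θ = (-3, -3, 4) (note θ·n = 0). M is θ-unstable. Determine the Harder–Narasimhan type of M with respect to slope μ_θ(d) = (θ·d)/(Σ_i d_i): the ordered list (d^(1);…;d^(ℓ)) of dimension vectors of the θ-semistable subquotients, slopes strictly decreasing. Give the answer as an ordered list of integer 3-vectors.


Interval decomposition of M: I[1,3], I[2,2], I[2,3], I[3,3].
HN type (ℓ=2): μ^(1)=4; μ^(2)=-3

((0, 0, 3); (1, 3, 0))


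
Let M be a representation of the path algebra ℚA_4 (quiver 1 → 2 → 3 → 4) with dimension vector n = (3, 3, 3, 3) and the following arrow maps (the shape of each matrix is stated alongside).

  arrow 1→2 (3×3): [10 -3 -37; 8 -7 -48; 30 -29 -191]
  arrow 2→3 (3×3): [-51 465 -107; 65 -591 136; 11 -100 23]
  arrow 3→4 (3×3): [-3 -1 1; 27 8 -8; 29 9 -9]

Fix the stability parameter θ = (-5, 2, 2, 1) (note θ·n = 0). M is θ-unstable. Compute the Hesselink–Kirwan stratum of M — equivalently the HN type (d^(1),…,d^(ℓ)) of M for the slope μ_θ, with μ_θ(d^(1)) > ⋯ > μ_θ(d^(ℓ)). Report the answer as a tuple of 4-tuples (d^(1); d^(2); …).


Via rank(M_{q-1}∘⋯∘M_p): M ≅ I[1,1], I[1,4]^2, I[2,3], I[4,4].
μ_θ-semistable layers: μ^(1)=2; μ^(2)=5/3; μ^(3)=1; μ^(4)=-5

((0, 1, 1, 0); (0, 2, 2, 2); (0, 0, 0, 1); (3, 0, 0, 0))


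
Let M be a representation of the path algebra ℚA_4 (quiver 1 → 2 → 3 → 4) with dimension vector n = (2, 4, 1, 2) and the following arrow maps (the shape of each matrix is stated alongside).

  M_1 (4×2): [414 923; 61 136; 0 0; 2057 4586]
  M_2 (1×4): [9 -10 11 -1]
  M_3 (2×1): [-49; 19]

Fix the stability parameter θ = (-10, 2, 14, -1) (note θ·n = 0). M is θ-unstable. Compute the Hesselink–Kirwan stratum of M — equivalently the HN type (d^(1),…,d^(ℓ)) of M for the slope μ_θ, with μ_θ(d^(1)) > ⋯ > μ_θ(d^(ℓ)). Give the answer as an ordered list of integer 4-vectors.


Via rank(M_{q-1}∘⋯∘M_p): M ≅ I[1,2], I[1,4], I[2,2]^2, I[4,4].
μ_θ-semistable layers: μ^(1)=13/2; μ^(2)=2; μ^(3)=-1; μ^(4)=-10

((0, 0, 1, 1); (0, 4, 0, 0); (0, 0, 0, 1); (2, 0, 0, 0))


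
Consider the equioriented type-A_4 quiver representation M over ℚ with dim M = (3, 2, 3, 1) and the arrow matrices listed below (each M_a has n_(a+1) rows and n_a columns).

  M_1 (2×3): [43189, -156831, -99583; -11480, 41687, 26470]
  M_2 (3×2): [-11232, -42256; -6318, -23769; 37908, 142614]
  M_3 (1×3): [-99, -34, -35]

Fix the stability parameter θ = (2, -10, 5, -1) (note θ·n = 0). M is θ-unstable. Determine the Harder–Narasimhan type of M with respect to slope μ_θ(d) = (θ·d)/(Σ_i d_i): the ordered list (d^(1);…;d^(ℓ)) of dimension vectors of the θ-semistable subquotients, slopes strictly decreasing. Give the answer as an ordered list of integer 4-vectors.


Via rank(M_{q-1}∘⋯∘M_p): M ≅ I[1,1], I[1,2], I[1,3], I[3,3], I[3,4].
μ_θ-semistable layers: μ^(1)=5; μ^(2)=2; μ^(3)=-4

((0, 0, 2, 0); (1, 0, 1, 1); (2, 2, 0, 0))


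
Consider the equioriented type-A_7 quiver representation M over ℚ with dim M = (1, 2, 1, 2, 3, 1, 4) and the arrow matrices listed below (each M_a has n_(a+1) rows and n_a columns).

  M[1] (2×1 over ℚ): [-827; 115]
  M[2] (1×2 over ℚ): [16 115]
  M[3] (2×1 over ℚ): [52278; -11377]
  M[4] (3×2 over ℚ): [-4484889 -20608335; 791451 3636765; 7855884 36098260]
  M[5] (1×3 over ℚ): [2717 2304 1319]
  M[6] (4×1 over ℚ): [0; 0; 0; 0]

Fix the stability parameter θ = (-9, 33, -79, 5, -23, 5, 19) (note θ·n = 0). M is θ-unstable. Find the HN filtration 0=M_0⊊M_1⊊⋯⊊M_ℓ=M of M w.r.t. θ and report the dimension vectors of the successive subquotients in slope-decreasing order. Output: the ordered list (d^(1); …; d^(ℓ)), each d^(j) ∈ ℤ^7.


Barcode: M ≅ I[1,6], I[2,2], I[4,4], I[5,5]^2, I[7,7]^4. HN layers by μ_θ (6 steps, strictly decreasing):
  μ^(1)=33; μ^(2)=19; μ^(3)=5; μ^(4)=-9; μ^(5)=-55/3; μ^(6)=-23

((0, 1, 0, 0, 0, 0, 0); (0, 0, 0, 0, 0, 0, 4); (0, 0, 0, 1, 0, 1, 0); (0, 0, 0, 1, 1, 0, 0); (1, 1, 1, 0, 0, 0, 0); (0, 0, 0, 0, 2, 0, 0))


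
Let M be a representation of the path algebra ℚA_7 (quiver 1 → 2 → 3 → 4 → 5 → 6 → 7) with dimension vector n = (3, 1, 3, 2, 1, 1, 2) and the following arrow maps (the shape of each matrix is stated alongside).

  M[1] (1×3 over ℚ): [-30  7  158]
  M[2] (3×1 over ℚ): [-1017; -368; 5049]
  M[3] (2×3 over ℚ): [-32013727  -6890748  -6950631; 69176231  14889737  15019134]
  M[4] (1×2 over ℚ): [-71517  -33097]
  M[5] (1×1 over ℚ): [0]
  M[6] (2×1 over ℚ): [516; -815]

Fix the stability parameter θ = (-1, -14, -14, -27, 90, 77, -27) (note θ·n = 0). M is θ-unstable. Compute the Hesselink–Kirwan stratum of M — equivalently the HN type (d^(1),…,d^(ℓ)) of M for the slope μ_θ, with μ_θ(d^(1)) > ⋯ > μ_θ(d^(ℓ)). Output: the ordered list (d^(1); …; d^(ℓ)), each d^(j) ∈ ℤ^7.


Barcode: M ≅ I[1,1]^2, I[1,5], I[3,3], I[3,4], I[6,7], I[7,7]. HN layers by μ_θ (6 steps, strictly decreasing):
  μ^(1)=90; μ^(2)=25; μ^(3)=-1; μ^(4)=-14; μ^(5)=-41/2; μ^(6)=-27

((0, 0, 0, 0, 1, 0, 0); (0, 0, 0, 0, 0, 1, 1); (2, 0, 0, 0, 0, 0, 0); (1, 1, 2, 1, 0, 0, 0); (0, 0, 1, 1, 0, 0, 0); (0, 0, 0, 0, 0, 0, 1))


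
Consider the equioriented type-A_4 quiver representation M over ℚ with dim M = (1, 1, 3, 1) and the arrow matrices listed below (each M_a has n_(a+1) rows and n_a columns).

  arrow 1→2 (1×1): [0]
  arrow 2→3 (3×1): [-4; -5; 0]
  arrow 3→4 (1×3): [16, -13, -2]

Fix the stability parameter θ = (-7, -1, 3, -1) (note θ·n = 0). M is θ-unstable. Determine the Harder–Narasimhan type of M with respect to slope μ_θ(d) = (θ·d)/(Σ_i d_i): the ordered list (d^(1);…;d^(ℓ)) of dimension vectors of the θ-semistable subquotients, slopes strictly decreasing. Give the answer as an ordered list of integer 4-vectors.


Interval decomposition of M: I[1,1], I[2,4], I[3,3]^2.
HN type (ℓ=4): μ^(1)=3; μ^(2)=1; μ^(3)=-1; μ^(4)=-7

((0, 0, 2, 0); (0, 0, 1, 1); (0, 1, 0, 0); (1, 0, 0, 0))


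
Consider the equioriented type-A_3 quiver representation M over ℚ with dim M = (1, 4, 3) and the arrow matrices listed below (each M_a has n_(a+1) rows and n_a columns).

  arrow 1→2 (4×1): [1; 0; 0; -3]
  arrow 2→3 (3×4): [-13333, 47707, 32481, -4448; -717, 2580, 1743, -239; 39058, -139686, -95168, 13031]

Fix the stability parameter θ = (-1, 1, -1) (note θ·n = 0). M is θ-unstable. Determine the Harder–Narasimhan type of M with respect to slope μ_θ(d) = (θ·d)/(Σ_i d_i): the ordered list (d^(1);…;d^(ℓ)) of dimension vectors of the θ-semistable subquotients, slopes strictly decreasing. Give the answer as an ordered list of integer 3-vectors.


Barcode: M ≅ I[1,3], I[2,2], I[2,3]^2. HN layers by μ_θ (3 steps, strictly decreasing):
  μ^(1)=1; μ^(2)=0; μ^(3)=-1

((0, 1, 0); (0, 3, 3); (1, 0, 0))


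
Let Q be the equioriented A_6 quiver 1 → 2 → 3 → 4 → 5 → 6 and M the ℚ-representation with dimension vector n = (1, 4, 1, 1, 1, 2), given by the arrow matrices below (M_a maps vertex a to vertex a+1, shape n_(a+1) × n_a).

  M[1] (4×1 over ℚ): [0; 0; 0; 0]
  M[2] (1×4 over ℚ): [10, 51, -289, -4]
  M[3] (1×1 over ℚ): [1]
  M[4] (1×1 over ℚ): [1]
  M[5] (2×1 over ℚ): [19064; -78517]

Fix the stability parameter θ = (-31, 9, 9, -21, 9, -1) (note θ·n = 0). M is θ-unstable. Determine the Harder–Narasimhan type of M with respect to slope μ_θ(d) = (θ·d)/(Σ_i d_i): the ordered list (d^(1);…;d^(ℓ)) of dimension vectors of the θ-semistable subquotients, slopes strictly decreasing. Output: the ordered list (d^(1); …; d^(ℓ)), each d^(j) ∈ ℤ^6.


Barcode: M ≅ I[1,1], I[2,2]^3, I[2,6], I[6,6]. HN layers by μ_θ (4 steps, strictly decreasing):
  μ^(1)=9; μ^(2)=4; μ^(3)=-1; μ^(4)=-31

((0, 3, 0, 0, 0, 0); (0, 0, 0, 0, 1, 1); (0, 1, 1, 1, 0, 1); (1, 0, 0, 0, 0, 0))


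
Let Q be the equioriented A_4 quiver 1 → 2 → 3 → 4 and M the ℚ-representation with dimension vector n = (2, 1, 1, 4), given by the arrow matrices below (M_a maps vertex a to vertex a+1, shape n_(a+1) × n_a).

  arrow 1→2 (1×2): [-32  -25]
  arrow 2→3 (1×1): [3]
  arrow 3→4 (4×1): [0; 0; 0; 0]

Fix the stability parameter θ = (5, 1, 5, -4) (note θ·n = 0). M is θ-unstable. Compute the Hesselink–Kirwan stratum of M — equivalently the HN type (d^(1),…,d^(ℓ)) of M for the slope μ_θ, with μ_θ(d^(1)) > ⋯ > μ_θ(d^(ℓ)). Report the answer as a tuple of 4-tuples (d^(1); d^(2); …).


Via rank(M_{q-1}∘⋯∘M_p): M ≅ I[1,1], I[1,3], I[4,4]^4.
μ_θ-semistable layers: μ^(1)=5; μ^(2)=3; μ^(3)=-4

((1, 0, 1, 0); (1, 1, 0, 0); (0, 0, 0, 4))


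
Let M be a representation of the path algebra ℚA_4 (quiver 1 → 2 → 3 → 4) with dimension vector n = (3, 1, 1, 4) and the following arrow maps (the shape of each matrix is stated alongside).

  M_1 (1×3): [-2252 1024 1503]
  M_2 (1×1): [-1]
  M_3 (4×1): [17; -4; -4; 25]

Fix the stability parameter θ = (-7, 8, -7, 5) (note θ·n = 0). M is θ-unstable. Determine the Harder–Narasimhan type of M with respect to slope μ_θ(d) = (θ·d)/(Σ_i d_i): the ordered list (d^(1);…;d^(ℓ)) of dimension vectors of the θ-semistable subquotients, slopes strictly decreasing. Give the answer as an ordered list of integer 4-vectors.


Interval decomposition of M: I[1,1]^2, I[1,4], I[4,4]^3.
HN type (ℓ=3): μ^(1)=5; μ^(2)=1/2; μ^(3)=-7

((0, 0, 0, 4); (0, 1, 1, 0); (3, 0, 0, 0))


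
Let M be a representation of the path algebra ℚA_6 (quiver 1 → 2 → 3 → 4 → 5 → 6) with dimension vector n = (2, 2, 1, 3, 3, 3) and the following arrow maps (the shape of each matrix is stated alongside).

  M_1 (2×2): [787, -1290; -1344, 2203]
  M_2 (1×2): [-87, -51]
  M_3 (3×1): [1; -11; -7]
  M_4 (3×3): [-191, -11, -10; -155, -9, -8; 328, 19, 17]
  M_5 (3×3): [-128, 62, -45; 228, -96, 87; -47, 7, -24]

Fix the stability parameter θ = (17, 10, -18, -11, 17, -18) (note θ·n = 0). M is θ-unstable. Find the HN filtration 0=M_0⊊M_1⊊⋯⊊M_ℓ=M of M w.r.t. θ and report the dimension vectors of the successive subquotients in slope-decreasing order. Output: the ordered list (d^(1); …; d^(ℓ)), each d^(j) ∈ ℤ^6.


Via rank(M_{q-1}∘⋯∘M_p): M ≅ I[1,2], I[1,4], I[4,6]^2, I[5,6].
μ_θ-semistable layers: μ^(1)=27/2; μ^(2)=-1/2; μ^(3)=-11

((1, 1, 0, 0, 0, 0); (1, 1, 1, 1, 3, 3); (0, 0, 0, 2, 0, 0))


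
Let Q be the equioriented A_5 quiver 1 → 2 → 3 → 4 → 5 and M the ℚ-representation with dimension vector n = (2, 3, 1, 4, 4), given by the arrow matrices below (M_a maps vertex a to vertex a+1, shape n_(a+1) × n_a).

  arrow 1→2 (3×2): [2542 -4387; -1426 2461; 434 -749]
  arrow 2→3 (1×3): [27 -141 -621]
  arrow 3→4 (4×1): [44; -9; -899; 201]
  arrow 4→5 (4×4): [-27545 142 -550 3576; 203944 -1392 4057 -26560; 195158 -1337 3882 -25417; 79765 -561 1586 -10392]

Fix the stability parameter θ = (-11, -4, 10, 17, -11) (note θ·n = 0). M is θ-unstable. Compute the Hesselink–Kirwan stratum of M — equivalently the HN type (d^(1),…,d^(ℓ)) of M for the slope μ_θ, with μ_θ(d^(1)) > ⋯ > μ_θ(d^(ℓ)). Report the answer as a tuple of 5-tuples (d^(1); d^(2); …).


Barcode: M ≅ I[1,1], I[1,5], I[2,2]^2, I[4,5]^3. HN layers by μ_θ (4 steps, strictly decreasing):
  μ^(1)=16/3; μ^(2)=3; μ^(3)=-4; μ^(4)=-11

((0, 0, 1, 1, 1); (0, 0, 0, 3, 3); (0, 3, 0, 0, 0); (2, 0, 0, 0, 0))


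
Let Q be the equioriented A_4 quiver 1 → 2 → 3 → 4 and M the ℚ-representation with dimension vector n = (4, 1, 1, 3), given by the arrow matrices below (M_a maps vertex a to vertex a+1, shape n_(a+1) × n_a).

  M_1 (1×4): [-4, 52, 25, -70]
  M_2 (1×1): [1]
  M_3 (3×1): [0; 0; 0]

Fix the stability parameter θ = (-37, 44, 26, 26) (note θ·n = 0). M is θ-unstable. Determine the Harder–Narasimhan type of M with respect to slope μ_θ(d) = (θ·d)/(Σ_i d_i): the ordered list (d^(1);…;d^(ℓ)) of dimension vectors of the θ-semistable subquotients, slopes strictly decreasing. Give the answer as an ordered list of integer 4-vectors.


Barcode: M ≅ I[1,1]^3, I[1,3], I[4,4]^3. HN layers by μ_θ (3 steps, strictly decreasing):
  μ^(1)=35; μ^(2)=26; μ^(3)=-37

((0, 1, 1, 0); (0, 0, 0, 3); (4, 0, 0, 0))


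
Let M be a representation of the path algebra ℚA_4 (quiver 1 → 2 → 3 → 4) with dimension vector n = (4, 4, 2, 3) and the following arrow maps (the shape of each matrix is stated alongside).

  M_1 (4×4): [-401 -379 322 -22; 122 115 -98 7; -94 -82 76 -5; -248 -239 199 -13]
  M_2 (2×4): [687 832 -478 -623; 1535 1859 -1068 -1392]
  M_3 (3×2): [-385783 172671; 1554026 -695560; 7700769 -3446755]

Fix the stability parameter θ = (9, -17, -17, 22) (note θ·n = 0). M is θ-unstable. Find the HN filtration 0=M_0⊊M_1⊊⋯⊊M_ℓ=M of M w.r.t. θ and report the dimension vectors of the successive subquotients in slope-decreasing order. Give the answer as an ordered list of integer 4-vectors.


Barcode: M ≅ I[1,2]^2, I[1,4]^2, I[4,4]. HN layers by μ_θ (3 steps, strictly decreasing):
  μ^(1)=22; μ^(2)=-4; μ^(3)=-25/3

((0, 0, 0, 3); (2, 2, 0, 0); (2, 2, 2, 0))


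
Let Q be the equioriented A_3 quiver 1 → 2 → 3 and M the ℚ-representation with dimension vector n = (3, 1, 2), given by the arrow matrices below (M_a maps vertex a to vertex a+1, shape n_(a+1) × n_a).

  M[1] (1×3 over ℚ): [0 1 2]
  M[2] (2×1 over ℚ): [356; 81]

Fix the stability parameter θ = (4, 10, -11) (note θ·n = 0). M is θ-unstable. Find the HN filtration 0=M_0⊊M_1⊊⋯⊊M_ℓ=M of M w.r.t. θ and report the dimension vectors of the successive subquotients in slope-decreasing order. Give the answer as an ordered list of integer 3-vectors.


Interval decomposition of M: I[1,1]^2, I[1,3], I[3,3].
HN type (ℓ=3): μ^(1)=4; μ^(2)=1; μ^(3)=-11

((2, 0, 0); (1, 1, 1); (0, 0, 1))


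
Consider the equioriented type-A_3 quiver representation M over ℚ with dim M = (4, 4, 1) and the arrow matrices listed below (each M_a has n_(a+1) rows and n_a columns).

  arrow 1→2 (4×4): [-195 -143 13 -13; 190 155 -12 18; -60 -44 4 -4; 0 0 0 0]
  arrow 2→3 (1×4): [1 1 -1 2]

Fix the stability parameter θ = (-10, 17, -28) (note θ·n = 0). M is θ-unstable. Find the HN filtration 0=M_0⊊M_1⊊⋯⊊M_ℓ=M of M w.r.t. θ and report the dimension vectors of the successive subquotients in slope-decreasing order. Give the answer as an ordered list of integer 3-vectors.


Via rank(M_{q-1}∘⋯∘M_p): M ≅ I[1,1]^2, I[1,2], I[1,3], I[2,2]^2.
μ_θ-semistable layers: μ^(1)=17; μ^(2)=-11/2; μ^(3)=-10

((0, 3, 0); (0, 1, 1); (4, 0, 0))


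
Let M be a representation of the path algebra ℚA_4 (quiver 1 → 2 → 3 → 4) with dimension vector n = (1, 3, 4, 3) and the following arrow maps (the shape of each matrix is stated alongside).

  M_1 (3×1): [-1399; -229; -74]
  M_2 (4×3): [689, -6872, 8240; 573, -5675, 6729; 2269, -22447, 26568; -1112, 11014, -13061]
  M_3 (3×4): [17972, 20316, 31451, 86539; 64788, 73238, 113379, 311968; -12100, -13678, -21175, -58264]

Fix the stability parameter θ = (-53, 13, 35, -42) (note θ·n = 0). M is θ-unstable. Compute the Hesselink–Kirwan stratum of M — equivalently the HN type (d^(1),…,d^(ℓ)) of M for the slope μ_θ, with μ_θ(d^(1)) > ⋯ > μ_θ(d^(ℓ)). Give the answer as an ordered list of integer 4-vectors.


Via rank(M_{q-1}∘⋯∘M_p): M ≅ I[1,3], I[2,4]^2, I[3,3], I[4,4].
μ_θ-semistable layers: μ^(1)=35; μ^(2)=13; μ^(3)=2; μ^(4)=-42; μ^(5)=-53

((0, 0, 2, 0); (0, 1, 0, 0); (0, 2, 2, 2); (0, 0, 0, 1); (1, 0, 0, 0))


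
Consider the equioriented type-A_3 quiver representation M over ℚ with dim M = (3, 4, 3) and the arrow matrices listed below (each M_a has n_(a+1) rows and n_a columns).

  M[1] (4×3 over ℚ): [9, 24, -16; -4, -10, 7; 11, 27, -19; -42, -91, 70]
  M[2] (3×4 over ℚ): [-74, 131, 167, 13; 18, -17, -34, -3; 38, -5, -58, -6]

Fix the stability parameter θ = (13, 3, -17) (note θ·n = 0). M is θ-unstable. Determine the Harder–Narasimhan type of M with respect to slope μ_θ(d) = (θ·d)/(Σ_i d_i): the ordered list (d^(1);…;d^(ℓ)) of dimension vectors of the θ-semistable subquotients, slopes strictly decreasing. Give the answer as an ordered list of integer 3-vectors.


Interval decomposition of M: I[1,3]^3, I[2,2].
HN type (ℓ=2): μ^(1)=3; μ^(2)=-1/3

((0, 1, 0); (3, 3, 3))


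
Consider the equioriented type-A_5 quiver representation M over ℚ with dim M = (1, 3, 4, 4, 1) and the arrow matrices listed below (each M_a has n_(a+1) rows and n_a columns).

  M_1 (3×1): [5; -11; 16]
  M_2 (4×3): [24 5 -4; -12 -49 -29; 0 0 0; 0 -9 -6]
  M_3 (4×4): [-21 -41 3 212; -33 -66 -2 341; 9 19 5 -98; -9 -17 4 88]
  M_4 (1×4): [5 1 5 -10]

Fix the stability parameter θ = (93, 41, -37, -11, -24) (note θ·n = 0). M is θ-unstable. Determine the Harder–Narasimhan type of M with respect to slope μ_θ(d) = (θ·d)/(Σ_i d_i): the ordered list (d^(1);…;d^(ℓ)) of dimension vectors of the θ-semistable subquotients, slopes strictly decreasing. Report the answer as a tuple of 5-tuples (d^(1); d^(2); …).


Barcode: M ≅ I[1,3], I[2,2], I[2,4], I[3,4], I[3,5], I[4,4]. HN layers by μ_θ (6 steps, strictly decreasing):
  μ^(1)=41; μ^(2)=97/3; μ^(3)=-7/3; μ^(4)=-11; μ^(5)=-35/2; μ^(6)=-37

((0, 1, 0, 0, 0); (1, 1, 1, 0, 0); (0, 1, 1, 1, 0); (0, 0, 0, 2, 0); (0, 0, 0, 1, 1); (0, 0, 2, 0, 0))


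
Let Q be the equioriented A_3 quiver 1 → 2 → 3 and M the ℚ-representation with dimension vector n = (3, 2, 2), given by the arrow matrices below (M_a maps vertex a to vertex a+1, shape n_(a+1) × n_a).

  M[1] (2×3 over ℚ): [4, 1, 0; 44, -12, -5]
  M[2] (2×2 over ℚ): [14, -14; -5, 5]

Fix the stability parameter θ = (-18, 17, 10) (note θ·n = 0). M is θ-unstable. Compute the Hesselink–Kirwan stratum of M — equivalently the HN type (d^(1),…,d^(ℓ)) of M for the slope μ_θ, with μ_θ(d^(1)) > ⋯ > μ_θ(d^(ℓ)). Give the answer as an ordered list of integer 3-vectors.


Interval decomposition of M: I[1,1], I[1,2], I[1,3], I[3,3].
HN type (ℓ=4): μ^(1)=17; μ^(2)=27/2; μ^(3)=10; μ^(4)=-18

((0, 1, 0); (0, 1, 1); (0, 0, 1); (3, 0, 0))


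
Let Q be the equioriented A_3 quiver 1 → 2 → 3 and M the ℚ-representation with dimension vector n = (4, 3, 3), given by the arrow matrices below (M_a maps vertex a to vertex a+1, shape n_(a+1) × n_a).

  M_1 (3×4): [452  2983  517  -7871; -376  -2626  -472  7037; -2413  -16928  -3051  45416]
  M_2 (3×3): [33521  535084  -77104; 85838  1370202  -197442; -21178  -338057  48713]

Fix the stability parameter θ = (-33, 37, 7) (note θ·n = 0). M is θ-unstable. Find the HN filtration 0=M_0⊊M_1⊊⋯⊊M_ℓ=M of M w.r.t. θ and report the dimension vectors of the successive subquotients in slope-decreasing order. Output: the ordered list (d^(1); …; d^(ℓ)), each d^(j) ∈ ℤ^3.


Interval decomposition of M: I[1,1], I[1,2], I[1,3]^2, I[3,3].
HN type (ℓ=4): μ^(1)=37; μ^(2)=22; μ^(3)=7; μ^(4)=-33

((0, 1, 0); (0, 2, 2); (0, 0, 1); (4, 0, 0))


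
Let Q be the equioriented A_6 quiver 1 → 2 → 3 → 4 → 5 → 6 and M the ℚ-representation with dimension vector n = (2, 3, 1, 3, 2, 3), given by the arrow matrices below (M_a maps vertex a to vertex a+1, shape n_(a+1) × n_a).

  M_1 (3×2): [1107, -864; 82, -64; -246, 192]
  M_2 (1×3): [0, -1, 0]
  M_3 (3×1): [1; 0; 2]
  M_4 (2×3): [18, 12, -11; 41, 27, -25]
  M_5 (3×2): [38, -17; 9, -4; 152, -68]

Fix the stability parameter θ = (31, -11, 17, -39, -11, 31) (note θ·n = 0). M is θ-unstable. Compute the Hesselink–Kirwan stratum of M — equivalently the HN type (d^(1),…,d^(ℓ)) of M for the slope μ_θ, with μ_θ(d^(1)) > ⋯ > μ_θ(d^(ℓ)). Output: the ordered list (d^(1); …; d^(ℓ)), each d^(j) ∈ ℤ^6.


Barcode: M ≅ I[1,1], I[1,6], I[2,2]^2, I[4,4], I[4,6], I[6,6]. HN layers by μ_θ (4 steps, strictly decreasing):
  μ^(1)=31; μ^(2)=-13/5; μ^(3)=-11; μ^(4)=-39

((1, 0, 0, 0, 0, 3); (1, 1, 1, 1, 1, 0); (0, 2, 0, 0, 1, 0); (0, 0, 0, 2, 0, 0))


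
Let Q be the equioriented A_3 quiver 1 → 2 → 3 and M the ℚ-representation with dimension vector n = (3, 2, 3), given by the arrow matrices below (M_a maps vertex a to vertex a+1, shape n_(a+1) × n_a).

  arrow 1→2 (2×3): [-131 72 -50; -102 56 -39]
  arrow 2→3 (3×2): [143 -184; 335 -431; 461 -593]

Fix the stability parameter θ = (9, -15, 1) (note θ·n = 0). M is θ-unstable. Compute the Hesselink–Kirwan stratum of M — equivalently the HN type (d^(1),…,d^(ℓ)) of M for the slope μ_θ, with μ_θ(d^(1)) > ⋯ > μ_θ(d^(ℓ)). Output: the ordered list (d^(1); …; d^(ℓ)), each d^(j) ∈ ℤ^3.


Interval decomposition of M: I[1,1], I[1,3]^2, I[3,3].
HN type (ℓ=3): μ^(1)=9; μ^(2)=1; μ^(3)=-3

((1, 0, 0); (0, 0, 3); (2, 2, 0))


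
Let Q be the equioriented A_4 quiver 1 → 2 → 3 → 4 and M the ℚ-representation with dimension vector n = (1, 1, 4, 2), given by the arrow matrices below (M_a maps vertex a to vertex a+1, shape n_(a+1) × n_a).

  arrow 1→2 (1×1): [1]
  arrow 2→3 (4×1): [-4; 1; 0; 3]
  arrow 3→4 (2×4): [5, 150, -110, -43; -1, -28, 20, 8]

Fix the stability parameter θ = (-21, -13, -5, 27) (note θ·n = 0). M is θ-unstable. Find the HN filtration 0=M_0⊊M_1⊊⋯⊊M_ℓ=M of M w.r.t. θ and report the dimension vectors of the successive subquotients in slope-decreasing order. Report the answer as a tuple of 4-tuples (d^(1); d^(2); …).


Via rank(M_{q-1}∘⋯∘M_p): M ≅ I[1,4], I[3,3]^2, I[3,4].
μ_θ-semistable layers: μ^(1)=27; μ^(2)=-5; μ^(3)=-13; μ^(4)=-21

((0, 0, 0, 2); (0, 0, 4, 0); (0, 1, 0, 0); (1, 0, 0, 0))


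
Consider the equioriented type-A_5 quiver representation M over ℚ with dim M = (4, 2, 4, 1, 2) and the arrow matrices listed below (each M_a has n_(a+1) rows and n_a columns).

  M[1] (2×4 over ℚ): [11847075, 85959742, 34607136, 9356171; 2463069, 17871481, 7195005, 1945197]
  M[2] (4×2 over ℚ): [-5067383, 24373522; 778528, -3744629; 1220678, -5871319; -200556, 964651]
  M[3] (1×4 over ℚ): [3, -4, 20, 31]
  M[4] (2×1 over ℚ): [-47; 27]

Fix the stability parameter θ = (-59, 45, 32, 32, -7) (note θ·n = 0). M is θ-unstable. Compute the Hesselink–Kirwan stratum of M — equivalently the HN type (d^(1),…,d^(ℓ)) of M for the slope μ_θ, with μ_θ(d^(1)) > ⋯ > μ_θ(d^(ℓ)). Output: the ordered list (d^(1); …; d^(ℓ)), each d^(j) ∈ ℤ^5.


Interval decomposition of M: I[1,1]^2, I[1,3], I[1,5], I[3,3]^2, I[5,5].
HN type (ℓ=5): μ^(1)=77/2; μ^(2)=32; μ^(3)=51/2; μ^(4)=-7; μ^(5)=-59

((0, 1, 1, 0, 0); (0, 0, 2, 0, 0); (0, 1, 1, 1, 1); (0, 0, 0, 0, 1); (4, 0, 0, 0, 0))


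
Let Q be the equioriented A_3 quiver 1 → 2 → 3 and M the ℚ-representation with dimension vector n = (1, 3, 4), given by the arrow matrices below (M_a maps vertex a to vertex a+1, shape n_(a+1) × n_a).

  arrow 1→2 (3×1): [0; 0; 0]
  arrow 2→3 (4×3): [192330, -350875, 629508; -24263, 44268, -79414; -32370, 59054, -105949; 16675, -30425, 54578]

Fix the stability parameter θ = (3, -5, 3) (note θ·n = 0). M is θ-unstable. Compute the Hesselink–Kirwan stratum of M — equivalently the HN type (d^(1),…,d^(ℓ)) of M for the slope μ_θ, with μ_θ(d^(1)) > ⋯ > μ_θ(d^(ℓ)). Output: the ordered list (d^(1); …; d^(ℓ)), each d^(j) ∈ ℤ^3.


Via rank(M_{q-1}∘⋯∘M_p): M ≅ I[1,1], I[2,3]^3, I[3,3].
μ_θ-semistable layers: μ^(1)=3; μ^(2)=-5

((1, 0, 4); (0, 3, 0))


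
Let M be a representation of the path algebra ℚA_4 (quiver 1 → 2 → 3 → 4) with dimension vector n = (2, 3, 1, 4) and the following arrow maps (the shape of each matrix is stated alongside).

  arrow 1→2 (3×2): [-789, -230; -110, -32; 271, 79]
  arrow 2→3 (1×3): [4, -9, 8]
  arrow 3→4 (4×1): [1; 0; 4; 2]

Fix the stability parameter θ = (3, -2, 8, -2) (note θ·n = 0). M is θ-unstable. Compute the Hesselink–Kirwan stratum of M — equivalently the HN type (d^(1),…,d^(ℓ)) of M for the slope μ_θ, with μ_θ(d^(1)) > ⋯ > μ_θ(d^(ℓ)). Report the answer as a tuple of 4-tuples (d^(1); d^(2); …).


Interval decomposition of M: I[1,2], I[1,4], I[2,2], I[4,4]^3.
HN type (ℓ=3): μ^(1)=3; μ^(2)=1/2; μ^(3)=-2

((0, 0, 1, 1); (2, 2, 0, 0); (0, 1, 0, 3))


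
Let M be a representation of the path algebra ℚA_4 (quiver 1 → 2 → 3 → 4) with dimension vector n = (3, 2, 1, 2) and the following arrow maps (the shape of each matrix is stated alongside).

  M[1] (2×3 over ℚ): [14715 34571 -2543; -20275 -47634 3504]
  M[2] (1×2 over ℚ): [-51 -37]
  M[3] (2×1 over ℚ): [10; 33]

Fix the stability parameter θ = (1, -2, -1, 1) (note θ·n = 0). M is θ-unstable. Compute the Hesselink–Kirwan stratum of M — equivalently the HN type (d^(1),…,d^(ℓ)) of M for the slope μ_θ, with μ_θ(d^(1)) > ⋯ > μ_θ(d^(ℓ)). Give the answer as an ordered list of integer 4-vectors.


Interval decomposition of M: I[1,1], I[1,2], I[1,4], I[4,4].
HN type (ℓ=3): μ^(1)=1; μ^(2)=-1/2; μ^(3)=-2/3

((1, 0, 0, 2); (1, 1, 0, 0); (1, 1, 1, 0))


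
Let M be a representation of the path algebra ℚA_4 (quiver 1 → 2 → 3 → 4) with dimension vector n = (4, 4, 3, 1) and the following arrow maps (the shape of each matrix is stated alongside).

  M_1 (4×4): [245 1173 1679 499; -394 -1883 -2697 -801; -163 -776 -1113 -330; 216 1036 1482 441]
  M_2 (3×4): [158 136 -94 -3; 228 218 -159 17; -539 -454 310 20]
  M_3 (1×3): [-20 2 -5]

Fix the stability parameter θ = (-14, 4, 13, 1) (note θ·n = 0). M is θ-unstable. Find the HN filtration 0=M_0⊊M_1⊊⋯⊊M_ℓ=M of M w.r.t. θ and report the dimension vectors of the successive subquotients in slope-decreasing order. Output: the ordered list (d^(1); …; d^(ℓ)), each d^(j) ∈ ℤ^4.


Via rank(M_{q-1}∘⋯∘M_p): M ≅ I[1,2], I[1,3]^2, I[1,4].
μ_θ-semistable layers: μ^(1)=13; μ^(2)=7; μ^(3)=4; μ^(4)=-14

((0, 0, 2, 0); (0, 0, 1, 1); (0, 4, 0, 0); (4, 0, 0, 0))


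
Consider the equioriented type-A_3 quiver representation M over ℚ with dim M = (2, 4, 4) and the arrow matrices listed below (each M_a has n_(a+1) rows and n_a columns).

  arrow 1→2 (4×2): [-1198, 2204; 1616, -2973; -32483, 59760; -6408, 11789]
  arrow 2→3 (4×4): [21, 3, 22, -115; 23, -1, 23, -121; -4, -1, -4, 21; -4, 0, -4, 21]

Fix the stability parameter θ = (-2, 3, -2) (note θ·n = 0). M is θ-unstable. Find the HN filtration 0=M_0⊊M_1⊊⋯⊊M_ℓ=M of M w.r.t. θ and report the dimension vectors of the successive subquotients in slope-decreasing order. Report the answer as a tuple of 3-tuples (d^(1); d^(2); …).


Barcode: M ≅ I[1,3]^2, I[2,3]^2. HN layers by μ_θ (2 steps, strictly decreasing):
  μ^(1)=1/2; μ^(2)=-2

((0, 4, 4); (2, 0, 0))


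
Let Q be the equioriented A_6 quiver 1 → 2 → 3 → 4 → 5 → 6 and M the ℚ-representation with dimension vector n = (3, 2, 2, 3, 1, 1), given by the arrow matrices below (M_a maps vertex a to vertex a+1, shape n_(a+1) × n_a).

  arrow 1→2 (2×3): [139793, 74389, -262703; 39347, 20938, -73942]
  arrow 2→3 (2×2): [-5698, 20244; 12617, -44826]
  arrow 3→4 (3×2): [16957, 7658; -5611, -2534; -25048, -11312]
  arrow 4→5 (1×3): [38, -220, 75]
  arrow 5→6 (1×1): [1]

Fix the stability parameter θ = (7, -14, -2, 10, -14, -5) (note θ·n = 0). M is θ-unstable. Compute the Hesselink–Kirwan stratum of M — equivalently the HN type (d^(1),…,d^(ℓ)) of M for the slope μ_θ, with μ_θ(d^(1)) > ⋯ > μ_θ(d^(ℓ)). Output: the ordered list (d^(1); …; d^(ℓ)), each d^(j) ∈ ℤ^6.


Barcode: M ≅ I[1,1], I[1,2], I[1,3], I[3,6], I[4,4]^2. HN layers by μ_θ (5 steps, strictly decreasing):
  μ^(1)=10; μ^(2)=7; μ^(3)=-2; μ^(4)=-11/4; μ^(5)=-7/2

((0, 0, 0, 2, 0, 0); (1, 0, 0, 0, 0, 0); (0, 0, 1, 0, 0, 0); (0, 0, 1, 1, 1, 1); (2, 2, 0, 0, 0, 0))


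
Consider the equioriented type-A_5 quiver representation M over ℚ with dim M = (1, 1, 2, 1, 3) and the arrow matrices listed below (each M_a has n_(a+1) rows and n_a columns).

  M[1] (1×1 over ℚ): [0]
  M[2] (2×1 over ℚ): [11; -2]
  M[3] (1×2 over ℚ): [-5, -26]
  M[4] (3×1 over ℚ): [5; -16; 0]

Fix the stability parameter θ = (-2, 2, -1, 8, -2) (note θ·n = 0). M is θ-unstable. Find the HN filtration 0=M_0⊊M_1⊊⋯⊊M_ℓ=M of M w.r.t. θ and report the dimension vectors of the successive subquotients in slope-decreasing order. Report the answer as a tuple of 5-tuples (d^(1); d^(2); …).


Interval decomposition of M: I[1,1], I[2,5], I[3,3], I[5,5]^2.
HN type (ℓ=4): μ^(1)=3; μ^(2)=1/2; μ^(3)=-1; μ^(4)=-2

((0, 0, 0, 1, 1); (0, 1, 1, 0, 0); (0, 0, 1, 0, 0); (1, 0, 0, 0, 2))


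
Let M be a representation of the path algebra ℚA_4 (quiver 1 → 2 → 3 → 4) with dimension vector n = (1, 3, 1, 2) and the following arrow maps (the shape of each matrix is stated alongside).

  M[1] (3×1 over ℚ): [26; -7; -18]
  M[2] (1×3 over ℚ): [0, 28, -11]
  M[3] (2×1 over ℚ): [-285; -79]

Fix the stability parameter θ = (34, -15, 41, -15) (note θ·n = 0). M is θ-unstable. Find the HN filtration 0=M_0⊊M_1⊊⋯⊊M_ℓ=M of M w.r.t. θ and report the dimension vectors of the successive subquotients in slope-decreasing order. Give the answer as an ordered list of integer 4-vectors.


Interval decomposition of M: I[1,4], I[2,2]^2, I[4,4].
HN type (ℓ=3): μ^(1)=13; μ^(2)=19/2; μ^(3)=-15

((0, 0, 1, 1); (1, 1, 0, 0); (0, 2, 0, 1))


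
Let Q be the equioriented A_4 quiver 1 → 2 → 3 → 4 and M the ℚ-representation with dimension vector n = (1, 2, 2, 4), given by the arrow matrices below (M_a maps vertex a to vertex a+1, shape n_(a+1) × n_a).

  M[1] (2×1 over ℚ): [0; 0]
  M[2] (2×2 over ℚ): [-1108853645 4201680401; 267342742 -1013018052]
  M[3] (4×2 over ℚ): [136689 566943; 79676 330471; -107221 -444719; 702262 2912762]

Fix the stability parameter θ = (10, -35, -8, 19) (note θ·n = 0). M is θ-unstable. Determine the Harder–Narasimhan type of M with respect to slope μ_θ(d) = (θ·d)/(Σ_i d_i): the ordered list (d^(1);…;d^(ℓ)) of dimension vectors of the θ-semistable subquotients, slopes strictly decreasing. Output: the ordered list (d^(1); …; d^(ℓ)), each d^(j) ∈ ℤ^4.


Via rank(M_{q-1}∘⋯∘M_p): M ≅ I[1,1], I[2,4]^2, I[4,4]^2.
μ_θ-semistable layers: μ^(1)=19; μ^(2)=10; μ^(3)=-8; μ^(4)=-35

((0, 0, 0, 4); (1, 0, 0, 0); (0, 0, 2, 0); (0, 2, 0, 0))


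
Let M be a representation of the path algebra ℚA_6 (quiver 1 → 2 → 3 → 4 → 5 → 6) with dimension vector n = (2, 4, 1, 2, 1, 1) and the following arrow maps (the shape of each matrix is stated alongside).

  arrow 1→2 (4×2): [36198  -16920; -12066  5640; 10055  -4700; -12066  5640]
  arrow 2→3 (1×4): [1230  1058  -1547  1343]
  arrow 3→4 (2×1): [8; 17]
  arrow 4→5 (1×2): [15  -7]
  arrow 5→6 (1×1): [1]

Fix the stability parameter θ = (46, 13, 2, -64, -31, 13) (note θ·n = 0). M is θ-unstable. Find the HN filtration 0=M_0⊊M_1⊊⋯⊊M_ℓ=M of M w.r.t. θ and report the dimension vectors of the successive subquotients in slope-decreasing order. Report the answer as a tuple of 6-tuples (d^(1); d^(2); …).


Barcode: M ≅ I[1,1], I[1,6], I[2,2]^3, I[4,4]. HN layers by μ_θ (4 steps, strictly decreasing):
  μ^(1)=46; μ^(2)=13; μ^(3)=-34/5; μ^(4)=-64

((1, 0, 0, 0, 0, 0); (0, 3, 0, 0, 0, 1); (1, 1, 1, 1, 1, 0); (0, 0, 0, 1, 0, 0))


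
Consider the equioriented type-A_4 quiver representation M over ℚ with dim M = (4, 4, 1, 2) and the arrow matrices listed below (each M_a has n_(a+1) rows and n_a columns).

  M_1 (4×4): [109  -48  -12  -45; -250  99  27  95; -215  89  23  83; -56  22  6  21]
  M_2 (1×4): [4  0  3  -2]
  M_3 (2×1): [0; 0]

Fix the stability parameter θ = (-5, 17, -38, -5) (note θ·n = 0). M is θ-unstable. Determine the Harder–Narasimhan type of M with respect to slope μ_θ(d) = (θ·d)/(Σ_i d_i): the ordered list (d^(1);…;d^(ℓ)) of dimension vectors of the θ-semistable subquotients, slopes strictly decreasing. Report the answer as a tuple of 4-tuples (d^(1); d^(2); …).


Via rank(M_{q-1}∘⋯∘M_p): M ≅ I[1,2]^3, I[1,3], I[4,4]^2.
μ_θ-semistable layers: μ^(1)=17; μ^(2)=-5; μ^(3)=-26/3

((0, 3, 0, 0); (3, 0, 0, 2); (1, 1, 1, 0))


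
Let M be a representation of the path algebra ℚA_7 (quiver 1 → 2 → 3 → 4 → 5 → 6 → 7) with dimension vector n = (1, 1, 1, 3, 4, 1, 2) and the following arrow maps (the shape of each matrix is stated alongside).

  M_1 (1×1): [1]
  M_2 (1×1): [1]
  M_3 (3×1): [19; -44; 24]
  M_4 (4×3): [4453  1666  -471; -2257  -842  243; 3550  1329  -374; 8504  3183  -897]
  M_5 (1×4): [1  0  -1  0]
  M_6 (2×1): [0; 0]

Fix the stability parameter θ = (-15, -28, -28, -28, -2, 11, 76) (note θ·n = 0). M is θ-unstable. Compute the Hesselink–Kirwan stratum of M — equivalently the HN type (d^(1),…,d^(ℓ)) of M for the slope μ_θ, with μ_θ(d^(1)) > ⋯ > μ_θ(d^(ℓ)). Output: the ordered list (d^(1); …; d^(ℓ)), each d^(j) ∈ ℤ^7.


Barcode: M ≅ I[1,6], I[4,5]^2, I[5,5], I[7,7]^2. HN layers by μ_θ (5 steps, strictly decreasing):
  μ^(1)=76; μ^(2)=11; μ^(3)=-2; μ^(4)=-99/4; μ^(5)=-28

((0, 0, 0, 0, 0, 0, 2); (0, 0, 0, 0, 0, 1, 0); (0, 0, 0, 0, 4, 0, 0); (1, 1, 1, 1, 0, 0, 0); (0, 0, 0, 2, 0, 0, 0))


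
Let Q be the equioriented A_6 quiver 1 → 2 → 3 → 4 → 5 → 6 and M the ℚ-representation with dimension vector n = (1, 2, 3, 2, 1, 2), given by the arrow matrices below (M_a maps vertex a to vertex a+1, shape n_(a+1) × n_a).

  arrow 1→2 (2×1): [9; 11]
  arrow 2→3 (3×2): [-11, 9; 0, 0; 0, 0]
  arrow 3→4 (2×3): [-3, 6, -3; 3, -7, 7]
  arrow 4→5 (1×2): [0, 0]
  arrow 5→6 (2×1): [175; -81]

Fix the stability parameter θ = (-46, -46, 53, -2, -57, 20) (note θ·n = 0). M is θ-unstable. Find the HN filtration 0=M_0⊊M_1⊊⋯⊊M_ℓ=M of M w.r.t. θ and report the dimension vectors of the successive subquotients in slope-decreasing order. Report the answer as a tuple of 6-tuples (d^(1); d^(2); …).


Barcode: M ≅ I[1,2], I[2,4], I[3,3], I[3,4], I[5,6], I[6,6]. HN layers by μ_θ (5 steps, strictly decreasing):
  μ^(1)=53; μ^(2)=51/2; μ^(3)=20; μ^(4)=-46; μ^(5)=-57

((0, 0, 1, 0, 0, 0); (0, 0, 2, 2, 0, 0); (0, 0, 0, 0, 0, 2); (1, 2, 0, 0, 0, 0); (0, 0, 0, 0, 1, 0))


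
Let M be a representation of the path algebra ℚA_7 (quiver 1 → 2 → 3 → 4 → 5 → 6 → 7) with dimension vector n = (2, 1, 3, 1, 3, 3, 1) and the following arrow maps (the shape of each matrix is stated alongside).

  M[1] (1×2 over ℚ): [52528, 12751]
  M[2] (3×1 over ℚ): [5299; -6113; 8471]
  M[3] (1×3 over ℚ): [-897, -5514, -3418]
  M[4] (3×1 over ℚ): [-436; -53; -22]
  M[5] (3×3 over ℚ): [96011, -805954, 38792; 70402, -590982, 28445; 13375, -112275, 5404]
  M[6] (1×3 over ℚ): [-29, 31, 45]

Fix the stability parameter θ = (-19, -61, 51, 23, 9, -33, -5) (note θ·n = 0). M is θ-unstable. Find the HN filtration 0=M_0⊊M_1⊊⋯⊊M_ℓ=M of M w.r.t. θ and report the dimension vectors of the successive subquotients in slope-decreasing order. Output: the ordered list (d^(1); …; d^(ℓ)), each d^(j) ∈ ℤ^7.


Barcode: M ≅ I[1,1], I[1,7], I[3,3]^2, I[5,6]^2. HN layers by μ_θ (5 steps, strictly decreasing):
  μ^(1)=51; μ^(2)=9; μ^(3)=-12; μ^(4)=-19; μ^(5)=-40

((0, 0, 2, 0, 0, 0, 0); (0, 0, 1, 1, 1, 1, 1); (0, 0, 0, 0, 2, 2, 0); (1, 0, 0, 0, 0, 0, 0); (1, 1, 0, 0, 0, 0, 0))


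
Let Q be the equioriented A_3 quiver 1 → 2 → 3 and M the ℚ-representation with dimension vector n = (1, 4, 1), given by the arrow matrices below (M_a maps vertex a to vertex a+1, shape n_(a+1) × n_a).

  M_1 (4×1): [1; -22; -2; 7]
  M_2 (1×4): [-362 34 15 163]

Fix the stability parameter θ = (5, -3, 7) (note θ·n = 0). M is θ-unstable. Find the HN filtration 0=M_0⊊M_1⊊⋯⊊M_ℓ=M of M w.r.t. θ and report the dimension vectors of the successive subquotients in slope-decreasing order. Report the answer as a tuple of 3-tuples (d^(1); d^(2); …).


Barcode: M ≅ I[1,3], I[2,2]^3. HN layers by μ_θ (3 steps, strictly decreasing):
  μ^(1)=7; μ^(2)=1; μ^(3)=-3

((0, 0, 1); (1, 1, 0); (0, 3, 0))


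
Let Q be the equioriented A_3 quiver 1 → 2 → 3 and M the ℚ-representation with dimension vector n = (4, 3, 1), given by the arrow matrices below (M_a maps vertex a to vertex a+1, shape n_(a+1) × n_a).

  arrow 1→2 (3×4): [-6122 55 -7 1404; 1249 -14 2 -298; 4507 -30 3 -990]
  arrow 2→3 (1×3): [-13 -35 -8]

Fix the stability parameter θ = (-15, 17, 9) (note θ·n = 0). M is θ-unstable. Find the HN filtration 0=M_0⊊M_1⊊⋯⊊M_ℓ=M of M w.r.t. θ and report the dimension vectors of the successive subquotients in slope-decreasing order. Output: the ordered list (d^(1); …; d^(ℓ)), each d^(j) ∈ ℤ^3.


Via rank(M_{q-1}∘⋯∘M_p): M ≅ I[1,1], I[1,2]^2, I[1,3].
μ_θ-semistable layers: μ^(1)=17; μ^(2)=13; μ^(3)=-15

((0, 2, 0); (0, 1, 1); (4, 0, 0))


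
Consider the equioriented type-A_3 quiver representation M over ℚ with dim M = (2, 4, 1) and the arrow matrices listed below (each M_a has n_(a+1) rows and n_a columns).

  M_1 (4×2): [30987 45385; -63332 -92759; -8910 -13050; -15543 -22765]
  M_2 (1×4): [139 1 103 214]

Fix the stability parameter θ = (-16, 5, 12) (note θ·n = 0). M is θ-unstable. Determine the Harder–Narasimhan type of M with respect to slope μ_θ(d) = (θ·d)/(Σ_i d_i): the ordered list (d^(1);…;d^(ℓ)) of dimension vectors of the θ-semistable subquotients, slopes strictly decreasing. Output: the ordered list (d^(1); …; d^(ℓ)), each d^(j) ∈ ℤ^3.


Interval decomposition of M: I[1,2], I[1,3], I[2,2]^2.
HN type (ℓ=3): μ^(1)=12; μ^(2)=5; μ^(3)=-16

((0, 0, 1); (0, 4, 0); (2, 0, 0))
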